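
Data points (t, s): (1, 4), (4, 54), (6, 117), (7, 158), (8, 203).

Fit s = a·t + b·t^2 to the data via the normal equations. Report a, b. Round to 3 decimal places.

a = 1.613, b = 2.979

Setting ∂/∂a … = 0 gives: 166·a + 1136·b = 3652;  1136·a + 8050·b = 25814.
(Σt·t = 166, Σt·t^2 = 1136, Σt^2·t^2 = 8050, Σt·s = 3652, Σt^2·s = 25814.)
Determinant 166·8050 − 1136² = 45804.
a = (3652·8050 − 1136·25814)/45804 = 6158/3817; b = (166·25814 − 1136·3652)/45804 = 11371/3817.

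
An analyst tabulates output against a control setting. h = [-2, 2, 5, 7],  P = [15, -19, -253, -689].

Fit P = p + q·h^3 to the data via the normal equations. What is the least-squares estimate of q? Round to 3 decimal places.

Setting ∂/∂p … = 0 gives: 4·p + 468·q = -946;  468·p + 133402·q = -268224.
(Σ1 = 4, Σh^3 = 468, Σh^3·h^3 = 133402, ΣP = -946, Σh^3·P = -268224.)
Eliminating q: 133402·(row 1) − 468·(row 2) gives 314584·p = 133402·(-946) − 468·(-268224) = -669460, so p = -167365/78646.
Then q = ((-268224) − 468·(-167365/78646))/133402 = -78771/39323.

q = -2.003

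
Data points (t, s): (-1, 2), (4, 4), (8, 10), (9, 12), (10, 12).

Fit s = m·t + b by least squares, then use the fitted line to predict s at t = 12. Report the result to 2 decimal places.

From the data, Σt·t = 262, Σt = 30, Σ1 = 5.
Right-hand side: Σt·s = 322, Σs = 40.
Eliminating b: 5·(row 1) − 30·(row 2) gives 410·m = 5·322 − 30·40 = 410, so m = 1.
Then b = (40 − 30·1)/5 = 2.
At t = 12: ŝ = (1)·(12) + (2)·(1) = 14.

ŝ = 14.00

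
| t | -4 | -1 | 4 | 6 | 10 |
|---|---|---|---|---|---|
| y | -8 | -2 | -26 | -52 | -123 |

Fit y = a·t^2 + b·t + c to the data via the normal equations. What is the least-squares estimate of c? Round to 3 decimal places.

c = -2.314

Entries of MᵀM: Σt^2·t^2 = 11809, Σt^2·t = 1215, Σt^2 = 169, Σt·t = 169, Σt = 15, Σ1 = 5.
For Mᵀy: Σt^2·y = -14718, Σt·y = -1612, Σy = -211.
Row-reducing yields a = -154723/159212, b = -186793/79606, c = -368351/159212.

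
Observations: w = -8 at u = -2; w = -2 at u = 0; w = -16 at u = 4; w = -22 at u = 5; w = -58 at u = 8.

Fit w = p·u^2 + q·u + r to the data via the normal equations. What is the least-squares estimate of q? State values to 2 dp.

q = 0.72

Setting ∂/∂p … = 0 gives: 4993·p + 693·q + 109·r = -4550;  693·p + 109·q + 15·r = -622;  109·p + 15·q + 5·r = -106.
Solving the 3×3 system (Gaussian elimination) gives p = -40056/41899, q = 30050/41899, r = -105188/41899.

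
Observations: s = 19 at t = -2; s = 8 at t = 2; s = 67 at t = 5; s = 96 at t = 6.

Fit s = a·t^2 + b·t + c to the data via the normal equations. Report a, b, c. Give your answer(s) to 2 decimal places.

a = 3.08, b = -2.56, c = 1.42

The normal system XᵀX·[a, b, c]ᵀ = Xᵀs is [[1953, 341, 69]; [341, 69, 11]; [69, 11, 4]]·[a, b, c]ᵀ = [5239, 889, 190]ᵀ.
Solving the 3×3 system (Gaussian elimination) gives a = 4115/1336, b = -17129/6680, c = 4743/3340.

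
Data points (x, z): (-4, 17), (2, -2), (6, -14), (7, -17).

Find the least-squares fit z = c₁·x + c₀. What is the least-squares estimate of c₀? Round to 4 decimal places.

AᵀA·[c₁, c₀]ᵀ = Aᵀz reads: 105·c₁ + 11·c₀ = -275;  11·c₁ + 4·c₀ = -16.
det = 105·4 − 11² = 299.
c₁ = ((-275)·4 − 11·(-16))/299 = -924/299; c₀ = (105·(-16) − 11·(-275))/299 = 1345/299.

c₀ = 4.4983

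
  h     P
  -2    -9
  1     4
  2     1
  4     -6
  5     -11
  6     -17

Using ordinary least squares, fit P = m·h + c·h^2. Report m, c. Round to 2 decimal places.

m = 2.52, c = -0.92

Sums needed: Σh·h = 86, Σh·h^2 = 406, Σh^2·h^2 = 2210.
Right-hand side: Σh·P = -157, Σh^2·P = -1011.
MᵀM·[m, c]ᵀ = MᵀP becomes [[86, 406]; [406, 2210]]·[m, c]ᵀ = [-157, -1011]ᵀ.
det = 86·2210 − 406² = 25224.
m = ((-157)·2210 − 406·(-1011))/25224 = 7937/3153; c = (86·(-1011) − 406·(-157))/25224 = -5801/6306.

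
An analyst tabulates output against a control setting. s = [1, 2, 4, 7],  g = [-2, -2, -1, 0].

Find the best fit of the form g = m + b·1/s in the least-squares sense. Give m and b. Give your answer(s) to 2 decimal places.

m = -0.29, b = -2.02

With design matrix X, XᵀX = [[4, 53/28]; [53/28, 1045/784]] and Xᵀg = [-5, -13/4]ᵀ.
Determinant 4·(1045/784) − (53/28)² = 1371/784.
m = ((-5)·(1045/784) − (53/28)·(-13/4))/(1371/784) = -134/457; b = (4·(-13/4) − (53/28)·(-5))/(1371/784) = -924/457.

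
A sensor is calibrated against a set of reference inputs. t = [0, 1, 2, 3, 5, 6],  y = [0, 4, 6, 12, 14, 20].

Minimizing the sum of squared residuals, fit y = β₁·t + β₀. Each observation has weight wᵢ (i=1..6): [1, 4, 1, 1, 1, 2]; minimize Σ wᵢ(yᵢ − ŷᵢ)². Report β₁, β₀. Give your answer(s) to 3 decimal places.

β₁ = 3.129, β₀ = 0.664

MᵀWM·[β₁, β₀]ᵀ = MᵀWy reads: 114·β₁ + 26·β₀ = 374;  26·β₁ + 10·β₀ = 88.
(Σwᵢ·t·t = 114, Σwᵢ·t = 26, Σwᵢ·1 = 10, Σwᵢ·t·y = 374, Σwᵢ·y = 88.)
Determinant 114·10 − 26² = 464.
β₁ = (374·10 − 26·88)/464 = 363/116; β₀ = (114·88 − 26·374)/464 = 77/116.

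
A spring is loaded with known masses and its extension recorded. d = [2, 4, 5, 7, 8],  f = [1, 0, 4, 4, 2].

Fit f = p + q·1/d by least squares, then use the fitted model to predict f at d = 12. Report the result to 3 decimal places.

f̂ = 3.173

From the data, Σ1 = 5, Σ1/d = 341/280, Σ1/d·1/d = 30461/78400.
And Σf = 11, Σ1/d·f = 297/140.
det = 5·(30461/78400) − (341/280)² = 4503/9800.
p = (11·(30461/78400) − (341/280)·(297/140))/(4503/9800) = 132517/36024; q = (5·(297/140) − (341/280)·11)/(4503/9800) = -27335/4503.
At d = 12: f̂ = (132517/36024)·(1) + (-27335/4503)·(1/12) = 342881/108072.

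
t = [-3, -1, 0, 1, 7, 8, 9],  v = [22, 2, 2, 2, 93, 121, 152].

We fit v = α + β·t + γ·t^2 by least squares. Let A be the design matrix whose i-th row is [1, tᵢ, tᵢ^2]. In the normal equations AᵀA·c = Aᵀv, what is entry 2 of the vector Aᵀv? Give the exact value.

2921

Entry 2 ↔ basis t, so (Aᵀv)_{2} = Σᵢ (t)·vᵢ = (-3)·(22) + (-1)·(2) + (0)·(2) + (1)·(2) + (7)·(93) + (8)·(121) + (9)·(152) = 2921.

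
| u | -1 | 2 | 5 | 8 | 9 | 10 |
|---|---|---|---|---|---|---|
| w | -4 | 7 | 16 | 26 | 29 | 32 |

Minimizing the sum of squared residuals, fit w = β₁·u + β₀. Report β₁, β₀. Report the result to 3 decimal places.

Compute the Gram sums: Σu·u = 275, Σu = 33, Σ1 = 6.
And Σu·w = 887, Σw = 106.
So AᵀA·[β₁, β₀]ᵀ = Aᵀw: [[275, 33]; [33, 6]]·[β₁, β₀]ᵀ = [887, 106]ᵀ.
Determinant 275·6 − 33² = 561.
β₁ = (887·6 − 33·106)/561 = 608/187; β₀ = (275·106 − 33·887)/561 = -11/51.

β₁ = 3.251, β₀ = -0.216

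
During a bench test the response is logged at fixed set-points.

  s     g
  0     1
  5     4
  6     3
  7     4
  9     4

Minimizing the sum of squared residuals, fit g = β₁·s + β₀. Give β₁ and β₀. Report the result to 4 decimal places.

Compute the Gram sums: Σs·s = 191, Σs = 27, Σ1 = 5.
For Mᵀg: Σs·g = 102, Σg = 16.
det = 191·5 − 27² = 226.
β₁ = (102·5 − 27·16)/226 = 39/113; β₀ = (191·16 − 27·102)/226 = 151/113.

β₁ = 0.3451, β₀ = 1.3363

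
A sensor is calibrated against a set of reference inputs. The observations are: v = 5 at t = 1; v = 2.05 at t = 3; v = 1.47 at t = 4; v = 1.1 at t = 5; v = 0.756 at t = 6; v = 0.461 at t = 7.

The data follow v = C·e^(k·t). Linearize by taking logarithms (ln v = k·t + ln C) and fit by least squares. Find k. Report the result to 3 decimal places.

k = -0.382

Linearized form: ln v = k·t + ln C. From the 6 transformed points,
Sums: Σt = 26.0000, Σ(t)² = 136.0000, Σln v = 1.7538, Σt·ln v = -1.3182.
Normal system: [[136.0000, 26.0000]; [26.0000, 6]]·[k, ln C]ᵀ = [-1.3182, 1.7538]ᵀ.
Solving (det = 140.0000): k = -0.38220, ln C = 1.94848.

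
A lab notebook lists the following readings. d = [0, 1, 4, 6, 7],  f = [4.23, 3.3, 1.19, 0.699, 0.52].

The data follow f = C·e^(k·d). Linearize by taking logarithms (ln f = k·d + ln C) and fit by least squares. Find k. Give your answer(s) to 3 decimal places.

Taking logs, ln f = k·d + ln C, so regress ln f on d.
Σd = 18.0000, Σ(d)² = 102.0000, Σln f = 1.7980, Σd·ln f = -4.8364.
Equations: 102.0000·k + 18.0000·ln C = -4.8364;  18.0000·k + 5·ln C = 1.7980.
Slope k = (n·Σd·ln f − Σd·Σln f)/(n·Σ(d)² − (Σd)²) = (5·-4.8364 − 18.0000·1.7980)/186.0000 = -0.30401; ln C = (Σln f − k·Σd)/n = 1.45406.

k = -0.304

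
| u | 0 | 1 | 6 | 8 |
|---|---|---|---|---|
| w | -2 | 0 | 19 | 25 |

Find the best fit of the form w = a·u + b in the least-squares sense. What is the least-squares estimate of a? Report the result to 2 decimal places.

Compute the Gram sums: Σu·u = 101, Σu = 15, Σ1 = 4.
For Mᵀw: Σu·w = 314, Σw = 42.
Determinant 101·4 − 15² = 179.
a = (314·4 − 15·42)/179 = 626/179; b = (101·42 − 15·314)/179 = -468/179.

a = 3.50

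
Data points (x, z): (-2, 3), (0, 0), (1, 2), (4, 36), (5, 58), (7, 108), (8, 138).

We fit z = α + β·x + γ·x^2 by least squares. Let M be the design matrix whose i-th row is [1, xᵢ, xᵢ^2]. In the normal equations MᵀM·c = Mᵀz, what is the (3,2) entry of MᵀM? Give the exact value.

1037

Row 3 ↔ basis x^2, column 2 ↔ basis x, so (MᵀM)_{3,2} = Σᵢ (x^2)·(x) = (4)·(-2) + (0)·(0) + (1)·(1) + (16)·(4) + (25)·(5) + (49)·(7) + (64)·(8) = 1037.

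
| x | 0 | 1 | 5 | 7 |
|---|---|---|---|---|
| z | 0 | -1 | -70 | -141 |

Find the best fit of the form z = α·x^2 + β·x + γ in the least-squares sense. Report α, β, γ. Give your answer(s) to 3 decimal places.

α = -3.094, β = 1.464, γ = 0.256

Normal-equation sums: Σx^2·x^2 = 3027, Σx^2·x = 469, Σx^2 = 75, Σx·x = 75, Σx = 13, Σ1 = 4.
Moment sums: Σx^2·z = -8660, Σx·z = -1338, Σz = -212.
Solving the 3×3 system (Gaussian elimination) gives α = -14493/4684, β = 6859/4684, γ = 300/1171.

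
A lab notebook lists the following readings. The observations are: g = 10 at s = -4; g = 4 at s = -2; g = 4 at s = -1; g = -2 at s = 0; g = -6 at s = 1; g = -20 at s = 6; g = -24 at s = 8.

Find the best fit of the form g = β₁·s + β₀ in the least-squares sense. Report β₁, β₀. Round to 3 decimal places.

The normal equations are: 122·β₁ + 8·β₀ = -370;  8·β₁ + 7·β₀ = -34.
(Σs·s = 122, Σs = 8, Σ1 = 7, Σs·g = -370, Σg = -34.)
det = 122·7 − 8² = 790.
β₁ = ((-370)·7 − 8·(-34))/790 = -1159/395; β₀ = (122·(-34) − 8·(-370))/790 = -594/395.

β₁ = -2.934, β₀ = -1.504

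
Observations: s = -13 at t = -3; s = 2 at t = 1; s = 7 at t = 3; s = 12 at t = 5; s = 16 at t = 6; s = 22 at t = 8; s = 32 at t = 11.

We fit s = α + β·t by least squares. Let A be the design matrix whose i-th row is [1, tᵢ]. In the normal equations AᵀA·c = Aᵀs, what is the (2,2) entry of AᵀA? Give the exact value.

265

Row 2 ↔ basis t, column 2 ↔ basis t, so (AᵀA)_{2,2} = Σᵢ (t)·(t) = (-3)·(-3) + (1)·(1) + (3)·(3) + (5)·(5) + (6)·(6) + (8)·(8) + (11)·(11) = 265.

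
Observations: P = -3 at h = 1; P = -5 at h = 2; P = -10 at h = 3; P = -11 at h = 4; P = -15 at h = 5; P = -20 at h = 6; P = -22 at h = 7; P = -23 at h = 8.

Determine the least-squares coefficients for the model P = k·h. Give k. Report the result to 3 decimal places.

From the data, Σh·h = 204.
For AᵀP: Σh·P = -620.
AᵀA·[k]ᵀ = AᵀP becomes [[204]]·[k]ᵀ = [-620]ᵀ.
k = (-620)/204 = -3.03922.

k = -3.039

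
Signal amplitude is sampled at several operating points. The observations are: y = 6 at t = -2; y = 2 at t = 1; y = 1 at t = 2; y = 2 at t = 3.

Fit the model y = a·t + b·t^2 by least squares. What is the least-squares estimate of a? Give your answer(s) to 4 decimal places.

a = -1.2397

Normal-equation sums: Σt·t = 18, Σt·t^2 = 28, Σt^2·t^2 = 114.
Right-hand side: Σt·y = -2, Σt^2·y = 48.
Normal equations: [[18, 28]; [28, 114]]·[a, b]ᵀ = [-2, 48]ᵀ.
Eliminating b: 114·(row 1) − 28·(row 2) gives 1268·a = 114·(-2) − 28·48 = -1572, so a = -393/317.
Then b = (48 − 28·(-393/317))/114 = 230/317.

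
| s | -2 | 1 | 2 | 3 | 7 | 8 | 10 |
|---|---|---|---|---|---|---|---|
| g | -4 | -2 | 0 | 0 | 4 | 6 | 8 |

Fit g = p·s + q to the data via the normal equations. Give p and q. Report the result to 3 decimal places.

Setting ∂/∂p … = 0 gives: 231·p + 29·q = 162;  29·p + 7·q = 12.
Determinant 231·7 − 29² = 776.
p = (162·7 − 29·12)/776 = 393/388; q = (231·12 − 29·162)/776 = -963/388.

p = 1.013, q = -2.482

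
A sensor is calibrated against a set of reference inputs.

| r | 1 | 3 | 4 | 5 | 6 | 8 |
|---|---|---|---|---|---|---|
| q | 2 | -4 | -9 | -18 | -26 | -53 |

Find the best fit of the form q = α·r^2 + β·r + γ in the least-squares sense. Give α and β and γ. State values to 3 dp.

Forming AᵀA = [[6355, 945, 151]; [945, 151, 27]; [151, 27, 6]] and Aᵀq = [-4956, -716, -108]ᵀ gives AᵀA·[α, β, γ]ᵀ = Aᵀq.
Solving the 3×3 system (Gaussian elimination) gives α = -63/62, β = 4933/3658, γ = 2751/1829.

α = -1.016, β = 1.349, γ = 1.504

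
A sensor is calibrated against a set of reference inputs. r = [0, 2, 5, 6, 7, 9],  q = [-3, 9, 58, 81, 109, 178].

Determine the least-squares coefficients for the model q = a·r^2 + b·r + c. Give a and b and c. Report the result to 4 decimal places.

With design matrix M, MᵀM = [[10899, 1421, 195]; [1421, 195, 29]; [195, 29, 6]] and Mᵀq = [24161, 3159, 432]ᵀ.
Solving the 3×3 system (Gaussian elimination) gives a = 31871/15870, b = 10617/5290, c = -23557/7935.

a = 2.0083, b = 2.0070, c = -2.9687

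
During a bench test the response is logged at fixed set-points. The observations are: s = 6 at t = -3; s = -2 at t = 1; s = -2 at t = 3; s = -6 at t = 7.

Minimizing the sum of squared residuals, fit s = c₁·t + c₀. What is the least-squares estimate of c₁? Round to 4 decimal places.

c₁ = -1.1538

Forming AᵀA = [[68, 8]; [8, 4]] and Aᵀs = [-68, -4]ᵀ gives AᵀA·[c₁, c₀]ᵀ = Aᵀs.
Eliminating c₀: 4·(row 1) − 8·(row 2) gives 208·c₁ = 4·(-68) − 8·(-4) = -240, so c₁ = -15/13.
Then c₀ = ((-4) − 8·(-15/13))/4 = 17/13.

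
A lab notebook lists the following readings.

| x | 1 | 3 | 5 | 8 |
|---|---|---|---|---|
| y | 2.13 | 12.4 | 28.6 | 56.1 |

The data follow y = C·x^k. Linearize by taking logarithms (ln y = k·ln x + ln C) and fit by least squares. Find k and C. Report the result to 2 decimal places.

With ln yᵢ as the transformed response and ln xᵢ as the regressor:
XᵀX = [[8.1213, 4.7875]; [4.7875, 4]], rhs = [16.5373, 10.6544]ᵀ  (here Σln x = 4.7875, Σ(ln x)² = 8.1213, Σln y = 10.6544, Σln x·ln y = 16.5373).
Solving (det = 9.5652): k = 1.58297, ln C = 0.76898, so C = exp(0.76898) = 2.15756.

k = 1.58, C = 2.16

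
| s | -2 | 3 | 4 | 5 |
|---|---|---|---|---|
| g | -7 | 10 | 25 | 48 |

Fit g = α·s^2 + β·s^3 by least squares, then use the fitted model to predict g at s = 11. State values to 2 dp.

ĝ = 585.45

From the data, Σs^2·s^2 = 978, Σs^2·s^3 = 4360, Σs^3·s^3 = 20514.
And Σs^2·g = 1662, Σs^3·g = 7926.
So AᵀA·[α, β]ᵀ = Aᵀg: [[978, 4360]; [4360, 20514]]·[α, β]ᵀ = [1662, 7926]ᵀ.
Eliminating β: 20514·(row 1) − 4360·(row 2) gives 1053092·α = 20514·1662 − 4360·7926 = -463092, so α = -115773/263273.
Then β = (7926 − 4360·(-115773/263273))/20514 = 126327/263273.
At s = 11: ĝ = (-115773/263273)·(121) + (126327/263273)·(1331) = 154132704/263273.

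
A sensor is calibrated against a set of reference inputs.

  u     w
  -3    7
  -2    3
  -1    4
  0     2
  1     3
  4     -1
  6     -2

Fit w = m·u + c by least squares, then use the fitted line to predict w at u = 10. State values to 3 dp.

ŵ = -5.829

Normal-equation sums: Σu·u = 67, Σu = 5, Σ1 = 7.
Moment sums: Σu·w = -44, Σw = 16.
Normal equations: [[67, 5]; [5, 7]]·[m, c]ᵀ = [-44, 16]ᵀ.
Eliminating c: 7·(row 1) − 5·(row 2) gives 444·m = 7·(-44) − 5·16 = -388, so m = -97/111.
Then c = (16 − 5·(-97/111))/7 = 323/111.
At u = 10: ŵ = (-97/111)·(10) + (323/111)·(1) = -647/111.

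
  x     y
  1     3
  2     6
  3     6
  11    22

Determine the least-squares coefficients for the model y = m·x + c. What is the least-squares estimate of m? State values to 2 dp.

m = 1.88

From the data, Σx·x = 135, Σx = 17, Σ1 = 4.
Moment sums: Σx·y = 275, Σy = 37.
MᵀM·[m, c]ᵀ = Mᵀy becomes [[135, 17]; [17, 4]]·[m, c]ᵀ = [275, 37]ᵀ.
Eliminating c: 4·(row 1) − 17·(row 2) gives 251·m = 4·275 − 17·37 = 471, so m = 471/251.
Then c = (37 − 17·(471/251))/4 = 320/251.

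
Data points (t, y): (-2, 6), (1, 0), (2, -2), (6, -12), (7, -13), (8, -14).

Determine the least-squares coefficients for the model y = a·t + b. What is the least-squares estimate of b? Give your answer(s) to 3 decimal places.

b = 1.879

The normal equations are: 158·a + 22·b = -291;  22·a + 6·b = -35.
Determinant 158·6 − 22² = 464.
a = ((-291)·6 − 22·(-35))/464 = -61/29; b = (158·(-35) − 22·(-291))/464 = 109/58.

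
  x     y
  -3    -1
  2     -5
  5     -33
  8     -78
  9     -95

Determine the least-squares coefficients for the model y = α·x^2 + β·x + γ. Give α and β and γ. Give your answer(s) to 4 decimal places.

α = -0.9904, β = -1.9805, γ = 2.1669

Entries of AᵀA: Σx^2·x^2 = 11379, Σx^2·x = 1347, Σx^2 = 183, Σx·x = 183, Σx = 21, Σ1 = 5.
Moment sums: Σx^2·y = -13541, Σx·y = -1651, Σy = -212.
Inverting the 3×3 Gram matrix, [α, β, γ]ᵀ = [-10017/10114, -60091/30342, 10958/5057]ᵀ.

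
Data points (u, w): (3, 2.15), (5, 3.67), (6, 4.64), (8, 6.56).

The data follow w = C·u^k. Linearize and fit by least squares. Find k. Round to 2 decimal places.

k = 1.14

With ln wᵢ as the transformed response and ln uᵢ as the regressor:
Σln u = 6.5793, Σ(ln u)² = 11.3317, Σln w = 5.4814, Σln u·ln w = 9.5948.
Normal system: [[11.3317, 6.5793]; [6.5793, 4]]·[k, ln C]ᵀ = [9.5948, 5.4814]ᵀ.
Solving (det = 2.0403): k = 1.13503, ln C = -0.49658.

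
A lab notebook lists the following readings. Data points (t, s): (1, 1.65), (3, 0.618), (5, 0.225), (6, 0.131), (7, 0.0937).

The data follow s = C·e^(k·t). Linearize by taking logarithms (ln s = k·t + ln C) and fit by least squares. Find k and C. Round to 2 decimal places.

k = -0.49, C = 2.65

Linearized form: ln s = k·t + ln C. From the 5 transformed points,
Σt = 22.0000, Σ(t)² = 120.0000, Σln s = -5.8724, Σt·ln s = -37.1702.
Normal system: [[120.0000, 22.0000]; [22.0000, 5]]·[k, ln C]ᵀ = [-37.1702, -5.8724]ᵀ.
Solving (det = 116.0000): k = -0.48844, ln C = 0.97467, so C = exp(0.97467) = 2.65030.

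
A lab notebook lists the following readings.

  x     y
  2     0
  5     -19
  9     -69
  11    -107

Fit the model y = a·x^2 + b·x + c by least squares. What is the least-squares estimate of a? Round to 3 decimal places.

Entries of MᵀM: Σx^2·x^2 = 21843, Σx^2·x = 2193, Σx^2 = 231, Σx·x = 231, Σx = 27, Σ1 = 4.
For Mᵀy: Σx^2·y = -19011, Σx·y = -1893, Σy = -195.
MᵀM·[a, b, c]ᵀ = Mᵀy becomes [[21843, 2193, 231]; [2193, 231, 27]; [231, 27, 4]]·[a, b, c]ᵀ = [-19011, -1893, -195]ᵀ.
Row-reducing yields a = -21/22, b = 827/1430, c = 1767/715.

a = -0.955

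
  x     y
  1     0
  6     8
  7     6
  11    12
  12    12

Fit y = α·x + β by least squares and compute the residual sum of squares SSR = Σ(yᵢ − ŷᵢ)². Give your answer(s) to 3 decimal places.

SSR = 6.052

Normal-equation sums: Σx·x = 351, Σx = 37, Σ1 = 5.
For Mᵀy: Σx·y = 366, Σy = 38.
Eliminating β: 5·(row 1) − 37·(row 2) gives 386·α = 5·366 − 37·38 = 424, so α = 212/193.
Then β = (38 − 37·(212/193))/5 = -102/193.
Residuals: -110/193, 374/193, -224/193, 86/193, -126/193; SSR = 1168/193.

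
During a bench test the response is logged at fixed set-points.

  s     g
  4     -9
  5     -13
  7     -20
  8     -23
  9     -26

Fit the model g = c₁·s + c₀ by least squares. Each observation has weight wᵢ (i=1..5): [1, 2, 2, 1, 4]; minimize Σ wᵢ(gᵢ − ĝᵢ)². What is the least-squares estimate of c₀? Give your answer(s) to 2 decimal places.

Sums needed: Σwᵢ·s·s = 552, Σwᵢ·s = 72, Σwᵢ·1 = 10.
Moment sums: Σwᵢ·s·g = -1566, Σwᵢ·g = -202.
Normal equations: [[552, 72]; [72, 10]]·[c₁, c₀]ᵀ = [-1566, -202]ᵀ.
Eliminating c₀: 10·(row 1) − 72·(row 2) gives 336·c₁ = 10·(-1566) − 72·(-202) = -1116, so c₁ = -93/28.
Then c₀ = ((-202) − 72·(-93/28))/10 = 26/7.

c₀ = 3.71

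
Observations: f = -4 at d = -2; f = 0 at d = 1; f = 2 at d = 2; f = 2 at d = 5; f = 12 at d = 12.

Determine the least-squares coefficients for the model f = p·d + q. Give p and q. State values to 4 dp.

p = 1.0848, q = -1.5053

XᵀX·[p, q]ᵀ = Xᵀf reads: 178·p + 18·q = 166;  18·p + 5·q = 12.
Δ = 178·5 − 18² = 566.
p = (166·5 − 18·12)/566 = 307/283; q = (178·12 − 18·166)/566 = -426/283.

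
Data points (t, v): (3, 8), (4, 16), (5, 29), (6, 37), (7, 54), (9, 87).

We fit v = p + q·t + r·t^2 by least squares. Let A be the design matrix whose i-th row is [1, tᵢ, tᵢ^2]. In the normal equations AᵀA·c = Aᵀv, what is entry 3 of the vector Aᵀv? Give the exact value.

Entry 3 ↔ basis t^2, so (Aᵀv)_{3} = Σᵢ (t^2)·vᵢ = (9)·(8) + (16)·(16) + (25)·(29) + (36)·(37) + (49)·(54) + (81)·(87) = 12078.

12078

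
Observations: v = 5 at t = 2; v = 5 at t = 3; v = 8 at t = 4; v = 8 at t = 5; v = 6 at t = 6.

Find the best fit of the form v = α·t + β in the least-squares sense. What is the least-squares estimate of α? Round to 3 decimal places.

With design matrix A, AᵀA = [[90, 20]; [20, 5]] and Aᵀv = [133, 32]ᵀ.
Δ = 90·5 − 20² = 50.
α = (133·5 − 20·32)/50 = 1/2; β = (90·32 − 20·133)/50 = 22/5.

α = 0.500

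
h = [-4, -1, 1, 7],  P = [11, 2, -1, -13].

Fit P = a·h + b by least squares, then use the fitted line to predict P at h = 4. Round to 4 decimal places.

Entries of MᵀM: Σh·h = 67, Σh = 3, Σ1 = 4.
For MᵀP: Σh·P = -138, ΣP = -1.
Normal equations: [[67, 3]; [3, 4]]·[a, b]ᵀ = [-138, -1]ᵀ.
Eliminating b: 4·(row 1) − 3·(row 2) gives 259·a = 4·(-138) − 3·(-1) = -549, so a = -549/259.
Then b = ((-1) − 3·(-549/259))/4 = 347/259.
At h = 4: P̂ = (-549/259)·(4) + (347/259)·(1) = -1849/259.

P̂ = -7.1390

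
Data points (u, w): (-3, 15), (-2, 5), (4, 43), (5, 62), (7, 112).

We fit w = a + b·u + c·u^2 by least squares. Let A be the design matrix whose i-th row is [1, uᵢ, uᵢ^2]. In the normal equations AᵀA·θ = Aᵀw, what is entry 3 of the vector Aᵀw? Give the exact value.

Entry 3 ↔ basis u^2, so (Aᵀw)_{3} = Σᵢ (u^2)·wᵢ = (9)·(15) + (4)·(5) + (16)·(43) + (25)·(62) + (49)·(112) = 7881.

7881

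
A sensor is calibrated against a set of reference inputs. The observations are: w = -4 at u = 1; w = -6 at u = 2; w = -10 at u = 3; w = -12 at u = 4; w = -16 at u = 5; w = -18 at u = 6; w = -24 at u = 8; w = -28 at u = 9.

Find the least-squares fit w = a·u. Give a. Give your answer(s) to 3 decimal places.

a = -3.076

Setting ∂/∂a … = 0 gives: 236·a = -726.
a = (-726)/236 = -3.07627.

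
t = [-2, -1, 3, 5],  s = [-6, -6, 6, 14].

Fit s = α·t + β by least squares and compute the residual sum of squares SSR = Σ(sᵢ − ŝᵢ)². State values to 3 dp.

SSR = 6.595

AᵀA·[α, β]ᵀ = Aᵀs reads: 39·α + 5·β = 106;  5·α + 4·β = 8.
Eliminating β: 4·(row 1) − 5·(row 2) gives 131·α = 4·106 − 5·8 = 384, so α = 384/131.
Then β = (8 − 5·(384/131))/4 = -218/131.
Residuals: 200/131, -184/131, -148/131, 132/131; SSR = 864/131.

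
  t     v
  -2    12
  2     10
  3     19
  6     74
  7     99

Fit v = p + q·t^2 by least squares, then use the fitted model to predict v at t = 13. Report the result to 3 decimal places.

Forming MᵀM = [[5, 102]; [102, 3810]] and Mᵀv = [214, 7774]ᵀ gives MᵀM·[p, q]ᵀ = Mᵀv.
Eliminating q: 3810·(row 1) − 102·(row 2) gives 8646·p = 3810·214 − 102·7774 = 22392, so p = 3732/1441.
Then q = (7774 − 102·(3732/1441))/3810 = 8521/4323.
At t = 13: v̂ = (3732/1441)·(1) + (8521/4323)·(169) = 1451245/4323.

v̂ = 335.703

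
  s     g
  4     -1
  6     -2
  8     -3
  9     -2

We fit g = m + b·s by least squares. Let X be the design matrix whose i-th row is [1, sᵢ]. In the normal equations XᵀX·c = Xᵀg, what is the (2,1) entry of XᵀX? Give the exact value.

27

Row 2 ↔ basis s, column 1 ↔ basis 1, so (XᵀX)_{2,1} = Σᵢ s = (4)·(1) + (6)·(1) + (8)·(1) + (9)·(1) = 27.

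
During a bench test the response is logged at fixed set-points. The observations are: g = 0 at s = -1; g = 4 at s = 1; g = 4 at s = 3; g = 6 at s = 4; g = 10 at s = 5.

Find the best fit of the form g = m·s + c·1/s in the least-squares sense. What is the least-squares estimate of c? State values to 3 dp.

c = 0.104

Entries of MᵀM: Σs·s = 52, Σs·1/s = 5, Σ1/s·1/s = 7969/3600.
For Mᵀg: Σs·g = 90, Σ1/s·g = 53/6.
Normal equations: [[52, 5]; [5, 7969/3600]]·[m, c]ᵀ = [90, 53/6]ᵀ.
Determinant 52·(7969/3600) − 5² = 81097/900.
m = (90·(7969/3600) − 5·(53/6))/(81097/900) = 279105/162194; c = (52·(53/6) − 5·90)/(81097/900) = 8400/81097.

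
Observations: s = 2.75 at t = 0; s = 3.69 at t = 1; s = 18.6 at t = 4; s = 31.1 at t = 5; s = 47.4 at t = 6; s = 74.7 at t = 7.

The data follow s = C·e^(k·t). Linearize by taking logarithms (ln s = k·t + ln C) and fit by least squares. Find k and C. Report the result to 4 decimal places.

With ln sᵢ as the transformed response and tᵢ as the regressor:
Over the data: Σt = 23.0000, Σ(t)² = 127.0000, Σln s = 16.8497, Σt·ln s = 83.5304.
Normal system: [[127.0000, 23.0000]; [23.0000, 6]]·[k, ln C]ᵀ = [83.5304, 16.8497]ᵀ.
Solving (det = 233.0000): k = 0.48772, ln C = 0.93868, so C = exp(0.93868) = 2.55660.

k = 0.4877, C = 2.5566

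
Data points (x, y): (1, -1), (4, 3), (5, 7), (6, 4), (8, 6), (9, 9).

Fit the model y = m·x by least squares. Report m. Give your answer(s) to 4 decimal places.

m = 0.8924

Entries of MᵀM: Σx·x = 223.
Moment sums: Σx·y = 199.
MᵀM·[m]ᵀ = Mᵀy becomes [[223]]·[m]ᵀ = [199]ᵀ.
Hence m = 199 / 223 ≈ 0.892377.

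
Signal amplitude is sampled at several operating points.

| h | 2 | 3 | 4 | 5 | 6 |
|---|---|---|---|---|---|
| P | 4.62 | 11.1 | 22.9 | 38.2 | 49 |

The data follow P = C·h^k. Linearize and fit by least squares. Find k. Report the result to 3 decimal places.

With ln Pᵢ as the transformed response and ln hᵢ as the regressor:
XᵀX = [[9.4099, 6.5793]; [6.5793, 5]], rhs = [20.8819, 14.6031]ᵀ  (here Σln h = 6.5793, Σ(ln h)² = 9.4099, Σln P = 14.6031, Σln h·ln P = 20.8819).
Solving (det = 3.7630): k = 2.21414, ln C = 0.00715.

k = 2.214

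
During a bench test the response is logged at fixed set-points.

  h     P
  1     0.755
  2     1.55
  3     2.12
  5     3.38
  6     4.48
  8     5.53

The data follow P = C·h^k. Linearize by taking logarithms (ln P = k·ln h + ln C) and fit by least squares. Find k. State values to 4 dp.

Linearized form: ln P = k·ln h + ln C. From the 6 transformed points,
Σln h = 7.2724, Σ(ln h)² = 11.8122, Σln P = 5.3363, Σln h·ln P = 9.3326.
Equations: 11.8122·k + 7.2724·ln C = 9.3326;  7.2724·k + 6·ln C = 5.3363.
Δ = 11.8122·6 − (7.2724)² = 17.9853; k = (9.3326·6 − 7.2724·5.3363)/17.9853 = 0.95565, ln C = (11.8122·5.3363 − 7.2724·9.3326)/17.9853 = -0.26893.

k = 0.9557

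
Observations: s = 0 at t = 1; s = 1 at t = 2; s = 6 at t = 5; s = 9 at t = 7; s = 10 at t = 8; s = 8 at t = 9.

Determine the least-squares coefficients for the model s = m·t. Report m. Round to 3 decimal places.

Forming XᵀX = [[224]] and Xᵀs = [247]ᵀ gives XᵀX·[m]ᵀ = Xᵀs.
m = 247/224 = 1.10268.

m = 1.103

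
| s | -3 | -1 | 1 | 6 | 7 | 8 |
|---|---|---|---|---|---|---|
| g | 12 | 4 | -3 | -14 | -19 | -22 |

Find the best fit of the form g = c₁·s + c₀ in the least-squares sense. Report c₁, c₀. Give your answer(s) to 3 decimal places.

c₁ = -2.925, c₀ = 1.774

Sums needed: Σs·s = 160, Σs = 18, Σ1 = 6.
And Σs·g = -436, Σg = -42.
Normal equations: [[160, 18]; [18, 6]]·[c₁, c₀]ᵀ = [-436, -42]ᵀ.
Eliminating c₀: 6·(row 1) − 18·(row 2) gives 636·c₁ = 6·(-436) − 18·(-42) = -1860, so c₁ = -155/53.
Then c₀ = ((-42) − 18·(-155/53))/6 = 94/53.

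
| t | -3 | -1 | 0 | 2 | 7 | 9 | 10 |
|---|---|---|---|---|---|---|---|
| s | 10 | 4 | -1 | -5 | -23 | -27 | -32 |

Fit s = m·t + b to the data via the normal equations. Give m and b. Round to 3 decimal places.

Setting ∂/∂m … = 0 gives: 244·m + 24·b = -768;  24·m + 7·b = -74.
Determinant 244·7 − 24² = 1132.
m = ((-768)·7 − 24·(-74))/1132 = -900/283; b = (244·(-74) − 24·(-768))/1132 = 94/283.

m = -3.180, b = 0.332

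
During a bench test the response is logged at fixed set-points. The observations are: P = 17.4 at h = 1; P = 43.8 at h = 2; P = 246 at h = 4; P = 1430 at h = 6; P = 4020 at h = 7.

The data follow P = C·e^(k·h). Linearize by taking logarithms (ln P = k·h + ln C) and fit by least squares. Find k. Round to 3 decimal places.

With ln Pᵢ as the transformed response and hᵢ as the regressor:
AᵀA = [[106.0000, 20.0000]; [20.0000, 5]], rhs = [134.1229, 27.7059]ᵀ  (here Σh = 20.0000, Σ(h)² = 106.0000, Σln P = 27.7059, Σh·ln P = 134.1229).
Δ = 106.0000·5 − (20.0000)² = 130.0000; k = (134.1229·5 − 20.0000·27.7059)/130.0000 = 0.89613, ln C = (106.0000·27.7059 − 20.0000·134.1229)/130.0000 = 1.95667.

k = 0.896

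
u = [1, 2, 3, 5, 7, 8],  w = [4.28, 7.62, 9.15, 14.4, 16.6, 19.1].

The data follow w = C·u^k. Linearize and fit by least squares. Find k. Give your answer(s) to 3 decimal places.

With ln wᵢ as the transformed response and ln uᵢ as the regressor:
AᵀA = [[12.3883, 7.4265]; [7.4265, 6]], rhs = [19.7330, 14.1248]ᵀ  (here Σln u = 7.4265, Σ(ln u)² = 12.3883, Σln w = 14.1248, Σln u·ln w = 19.7330).
Solving (det = 19.1764): k = 0.70395, ln C = 1.48281.

k = 0.704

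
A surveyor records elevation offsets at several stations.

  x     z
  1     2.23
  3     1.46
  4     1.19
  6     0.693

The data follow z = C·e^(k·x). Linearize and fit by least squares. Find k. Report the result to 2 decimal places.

Linearized form: ln z = k·x + ln C. From the 4 transformed points,
Σx = 14.0000, Σ(x)² = 62.0000, Σln z = 0.9877, Σx·ln z = 0.4328.
Equations: 62.0000·k + 14.0000·ln C = 0.4328;  14.0000·k + 4·ln C = 0.9877.
Slope k = (n·Σx·ln z − Σx·Σln z)/(n·Σ(x)² − (Σx)²) = (4·0.4328 − 14.0000·0.9877)/52.0000 = -0.23262; ln C = (Σln z − k·Σx)/n = 1.06109.

k = -0.23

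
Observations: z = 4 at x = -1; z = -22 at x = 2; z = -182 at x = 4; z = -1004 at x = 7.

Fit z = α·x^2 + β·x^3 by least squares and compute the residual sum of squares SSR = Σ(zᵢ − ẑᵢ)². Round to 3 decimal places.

Sums needed: Σx^2·x^2 = 2674, Σx^2·x^3 = 17862, Σx^3·x^3 = 121810.
Moment sums: Σx^2·z = -52192, Σx^3·z = -356200.
So MᵀM·[α, β]ᵀ = Mᵀz: [[2674, 17862]; [17862, 121810]]·[α, β]ᵀ = [-52192, -356200]ᵀ.
Determinant 2674·121810 − 17862² = 6668896.
α = ((-52192)·121810 − 17862·(-356200))/6668896 = 23735/32062; β = (2674·(-356200) − 17862·(-52192))/6668896 = -97237/32062.
Residuals: 214/943, -11204/16031, 4062/16031, -486/16031; SSR = 9700/16031.

SSR = 0.605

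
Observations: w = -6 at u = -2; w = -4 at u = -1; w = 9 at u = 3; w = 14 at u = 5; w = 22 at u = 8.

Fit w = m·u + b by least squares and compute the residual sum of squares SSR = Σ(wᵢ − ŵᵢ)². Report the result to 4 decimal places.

Forming XᵀX = [[103, 13]; [13, 5]] and Xᵀw = [289, 35]ᵀ gives XᵀX·[m, b]ᵀ = Xᵀw.
Δ = 103·5 − 13² = 346.
m = (289·5 − 13·35)/346 = 495/173; b = (103·35 − 13·289)/346 = -76/173.
Residuals: 28/173, -121/173, 148/173, 23/173, -78/173; SSR = 254/173.

SSR = 1.4682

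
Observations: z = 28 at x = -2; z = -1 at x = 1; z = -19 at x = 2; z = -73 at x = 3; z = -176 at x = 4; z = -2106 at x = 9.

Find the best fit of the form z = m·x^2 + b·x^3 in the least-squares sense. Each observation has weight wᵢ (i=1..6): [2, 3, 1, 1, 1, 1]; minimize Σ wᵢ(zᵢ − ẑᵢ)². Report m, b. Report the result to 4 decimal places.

Sums needed: Σwᵢ·x^2·x^2 = 6949, Σwᵢ·x^2·x^3 = 60287, Σwᵢ·x^3·x^3 = 536461.
Moment sums: Σwᵢ·x^2·z = -173914, Σwᵢ·x^3·z = -1549112.
So AᵀWA·[m, b]ᵀ = AᵀWz: [[6949, 60287]; [60287, 536461]]·[m, b]ᵀ = [-173914, -1549112]ᵀ.
det = 6949·536461 − 60287² = 93345120.
m = ((-173914)·536461 − 60287·(-1549112))/93345120 = 3107893/3111504; b = (6949·(-1549112) − 60287·(-173914))/93345120 = -9334199/3111504.

m = 0.9988, b = -2.9999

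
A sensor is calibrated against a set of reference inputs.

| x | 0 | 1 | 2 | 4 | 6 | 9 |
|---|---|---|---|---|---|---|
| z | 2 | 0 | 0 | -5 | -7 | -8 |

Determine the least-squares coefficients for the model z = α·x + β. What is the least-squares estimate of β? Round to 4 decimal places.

Sums needed: Σx·x = 138, Σx = 22, Σ1 = 6.
For Aᵀz: Σx·z = -134, Σz = -18.
AᵀA·[α, β]ᵀ = Aᵀz becomes [[138, 22]; [22, 6]]·[α, β]ᵀ = [-134, -18]ᵀ.
Determinant 138·6 − 22² = 344.
α = ((-134)·6 − 22·(-18))/344 = -51/43; β = (138·(-18) − 22·(-134))/344 = 58/43.

β = 1.3488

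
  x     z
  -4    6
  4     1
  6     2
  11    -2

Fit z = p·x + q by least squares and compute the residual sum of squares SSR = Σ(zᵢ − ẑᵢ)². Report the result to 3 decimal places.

Forming MᵀM = [[189, 17]; [17, 4]] and Mᵀz = [-30, 7]ᵀ gives MᵀM·[p, q]ᵀ = Mᵀz.
Determinant 189·4 − 17² = 467.
p = ((-30)·4 − 17·7)/467 = -239/467; q = (189·7 − 17·(-30))/467 = 1833/467.
Residuals: 13/467, -410/467, 535/467, -138/467; SSR = 1014/467.

SSR = 2.171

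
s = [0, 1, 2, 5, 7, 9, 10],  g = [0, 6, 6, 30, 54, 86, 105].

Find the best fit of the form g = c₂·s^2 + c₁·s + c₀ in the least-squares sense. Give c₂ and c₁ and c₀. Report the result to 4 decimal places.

Sums needed: Σs^2·s^2 = 19604, Σs^2·s = 2206, Σs^2 = 260, Σs·s = 260, Σs = 34, Σ1 = 7.
For Xᵀg: Σs^2·g = 20892, Σs·g = 2370, Σg = 287.
Solving the 3×3 system (Gaussian elimination) gives c₂ = 29208/31507, c₁ = 33772/31507, c₀ = 42883/31507.

c₂ = 0.9270, c₁ = 1.0719, c₀ = 1.3611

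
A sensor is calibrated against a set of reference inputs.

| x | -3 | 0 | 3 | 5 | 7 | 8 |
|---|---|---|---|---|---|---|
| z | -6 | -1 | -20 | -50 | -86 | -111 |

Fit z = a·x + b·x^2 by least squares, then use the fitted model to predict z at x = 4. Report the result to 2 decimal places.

ẑ = -32.68

From the data, Σx·x = 156, Σx·x^2 = 980, Σx^2·x^2 = 7284.
Moment sums: Σx·z = -1782, Σx^2·z = -12802.
MᵀM·[a, b]ᵀ = Mᵀz becomes [[156, 980]; [980, 7284]]·[a, b]ᵀ = [-1782, -12802]ᵀ.
Eliminating b: 7284·(row 1) − 980·(row 2) gives 175904·a = 7284·(-1782) − 980·(-12802) = -434128, so a = -27133/10994.
Then b = ((-12802) − 980·(-27133/10994))/7284 = -7836/5497.
At x = 4: ẑ = (-27133/10994)·(4) + (-7836/5497)·(16) = -179642/5497.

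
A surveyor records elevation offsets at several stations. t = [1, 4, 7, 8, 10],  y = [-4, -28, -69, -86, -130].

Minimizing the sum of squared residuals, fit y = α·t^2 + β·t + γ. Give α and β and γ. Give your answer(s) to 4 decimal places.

α = -1.0439, β = -2.4263, γ = -0.8246

With design matrix M, MᵀM = [[16754, 1920, 230]; [1920, 230, 30]; [230, 30, 5]] and Mᵀy = [-22337, -2587, -317]ᵀ.
Solving the 3×3 system (Gaussian elimination) gives α = -119/114, β = -461/190, γ = -47/57.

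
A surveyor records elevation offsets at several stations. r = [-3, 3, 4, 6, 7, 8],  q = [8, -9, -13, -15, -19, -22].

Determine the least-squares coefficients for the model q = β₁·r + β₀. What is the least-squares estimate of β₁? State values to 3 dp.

XᵀX·[β₁, β₀]ᵀ = Xᵀq reads: 183·β₁ + 25·β₀ = -502;  25·β₁ + 6·β₀ = -70.
det = 183·6 − 25² = 473.
β₁ = ((-502)·6 − 25·(-70))/473 = -1262/473; β₀ = (183·(-70) − 25·(-502))/473 = -260/473.

β₁ = -2.668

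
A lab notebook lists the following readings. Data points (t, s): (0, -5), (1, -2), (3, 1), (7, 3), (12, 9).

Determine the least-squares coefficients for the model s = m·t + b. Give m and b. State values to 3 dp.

With design matrix X, XᵀX = [[203, 23]; [23, 5]] and Xᵀs = [130, 6]ᵀ.
Δ = 203·5 − 23² = 486.
m = (130·5 − 23·6)/486 = 256/243; b = (203·6 − 23·130)/486 = -886/243.

m = 1.053, b = -3.646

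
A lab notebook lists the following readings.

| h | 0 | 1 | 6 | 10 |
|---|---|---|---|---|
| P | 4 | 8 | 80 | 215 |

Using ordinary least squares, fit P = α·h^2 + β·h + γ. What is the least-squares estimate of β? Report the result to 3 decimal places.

β = -0.011

Sums needed: Σh^2·h^2 = 11297, Σh^2·h = 1217, Σh^2 = 137, Σh·h = 137, Σh = 17, Σ1 = 4.
Moment sums: Σh^2·P = 24388, Σh·P = 2638, ΣP = 307.
Row-reducing yields α = 1387/660, β = -7/660, γ = 53/11.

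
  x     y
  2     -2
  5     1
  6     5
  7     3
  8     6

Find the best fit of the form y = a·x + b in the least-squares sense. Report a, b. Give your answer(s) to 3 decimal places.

Compute the Gram sums: Σx·x = 178, Σx = 28, Σ1 = 5.
And Σx·y = 100, Σy = 13.
So AᵀA·[a, b]ᵀ = Aᵀy: [[178, 28]; [28, 5]]·[a, b]ᵀ = [100, 13]ᵀ.
Eliminating b: 5·(row 1) − 28·(row 2) gives 106·a = 5·100 − 28·13 = 136, so a = 68/53.
Then b = (13 − 28·(68/53))/5 = -243/53.

a = 1.283, b = -4.585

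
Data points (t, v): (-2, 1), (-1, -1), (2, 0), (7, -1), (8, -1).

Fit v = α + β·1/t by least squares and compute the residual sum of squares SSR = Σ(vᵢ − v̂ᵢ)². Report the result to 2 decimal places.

SSR = 3.20

With design matrix A, AᵀA = [[5, -41/56]; [-41/56, 4817/3136]] and Aᵀv = [-2, 13/56]ᵀ.
Δ = 5·(4817/3136) − (-41/56)² = 5601/784.
α = ((-2)·(4817/3136) − (-41/56)·(13/56))/(5601/784) = -9101/22404; β = (5·(13/56) − (-41/56)·(-2))/(5601/784) = -238/5601.
Residuals: 10343/7468, -14255/22404, 9577/22404, -4389/7468, -3296/5601; SSR = 71635/22404.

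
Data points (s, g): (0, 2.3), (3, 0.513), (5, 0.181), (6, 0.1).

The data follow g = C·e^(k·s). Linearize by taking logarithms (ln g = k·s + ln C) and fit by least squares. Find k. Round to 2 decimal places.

Linearized form: ln g = k·s + ln C. From the 4 transformed points,
Over the data: Σs = 14.0000, Σ(s)² = 70.0000, Σln g = -3.8464, Σs·ln g = -24.3642.
Normal system: [[70.0000, 14.0000]; [14.0000, 4]]·[k, ln C]ᵀ = [-24.3642, -3.8464]ᵀ.
Δ = 70.0000·4 − (14.0000)² = 84.0000; k = (-24.3642·4 − 14.0000·-3.8464)/84.0000 = -0.51913, ln C = (70.0000·-3.8464 − 14.0000·-24.3642)/84.0000 = 0.85536.

k = -0.52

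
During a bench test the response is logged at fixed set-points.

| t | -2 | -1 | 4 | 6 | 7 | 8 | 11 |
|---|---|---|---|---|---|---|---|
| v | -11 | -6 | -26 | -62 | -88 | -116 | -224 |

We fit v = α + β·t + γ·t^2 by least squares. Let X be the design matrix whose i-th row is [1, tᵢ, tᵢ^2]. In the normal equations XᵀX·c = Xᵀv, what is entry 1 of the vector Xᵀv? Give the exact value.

Entry 1 ↔ basis 1, so (Xᵀv)_{1} = Σᵢ vᵢ = (1)·(-11) + (1)·(-6) + (1)·(-26) + (1)·(-62) + (1)·(-88) + (1)·(-116) + (1)·(-224) = -533.

-533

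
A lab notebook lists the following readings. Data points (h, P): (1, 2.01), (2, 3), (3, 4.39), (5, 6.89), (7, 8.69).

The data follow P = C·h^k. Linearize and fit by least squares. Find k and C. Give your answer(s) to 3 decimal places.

With ln Pᵢ as the transformed response and ln hᵢ as the regressor:
AᵀA = [[8.0643, 5.3471]; [5.3471, 5]], rhs = [9.7004, 7.3683]ᵀ  (here Σln h = 5.3471, Σ(ln h)² = 8.0643, Σln P = 7.3683, Σln h·ln P = 9.7004).
Solving (det = 11.7297): k = 0.77606, ln C = 0.64373, so C = exp(0.64373) = 1.90357.

k = 0.776, C = 1.904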